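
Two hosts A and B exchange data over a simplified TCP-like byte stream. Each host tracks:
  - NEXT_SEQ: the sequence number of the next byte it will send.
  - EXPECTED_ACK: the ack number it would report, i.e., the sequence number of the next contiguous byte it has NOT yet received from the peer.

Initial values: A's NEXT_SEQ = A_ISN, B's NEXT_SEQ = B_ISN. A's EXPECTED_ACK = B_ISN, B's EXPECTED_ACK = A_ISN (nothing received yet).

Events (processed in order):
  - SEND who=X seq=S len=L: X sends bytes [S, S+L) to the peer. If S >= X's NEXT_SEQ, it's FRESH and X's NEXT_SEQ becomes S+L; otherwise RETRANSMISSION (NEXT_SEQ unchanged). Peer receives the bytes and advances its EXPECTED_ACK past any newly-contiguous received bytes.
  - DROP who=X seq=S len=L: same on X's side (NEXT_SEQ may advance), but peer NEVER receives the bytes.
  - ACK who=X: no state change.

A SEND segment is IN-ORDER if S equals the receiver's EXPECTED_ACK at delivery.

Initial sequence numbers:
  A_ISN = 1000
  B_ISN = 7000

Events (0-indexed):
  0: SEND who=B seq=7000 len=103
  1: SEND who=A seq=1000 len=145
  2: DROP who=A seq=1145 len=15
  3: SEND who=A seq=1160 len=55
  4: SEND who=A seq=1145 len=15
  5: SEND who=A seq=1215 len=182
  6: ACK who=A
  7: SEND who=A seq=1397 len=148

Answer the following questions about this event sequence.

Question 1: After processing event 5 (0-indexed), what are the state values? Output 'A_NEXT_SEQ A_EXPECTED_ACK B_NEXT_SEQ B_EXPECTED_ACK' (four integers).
After event 0: A_seq=1000 A_ack=7103 B_seq=7103 B_ack=1000
After event 1: A_seq=1145 A_ack=7103 B_seq=7103 B_ack=1145
After event 2: A_seq=1160 A_ack=7103 B_seq=7103 B_ack=1145
After event 3: A_seq=1215 A_ack=7103 B_seq=7103 B_ack=1145
After event 4: A_seq=1215 A_ack=7103 B_seq=7103 B_ack=1215
After event 5: A_seq=1397 A_ack=7103 B_seq=7103 B_ack=1397

1397 7103 7103 1397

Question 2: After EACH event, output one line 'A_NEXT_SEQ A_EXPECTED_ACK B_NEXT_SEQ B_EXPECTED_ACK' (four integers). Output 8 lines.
1000 7103 7103 1000
1145 7103 7103 1145
1160 7103 7103 1145
1215 7103 7103 1145
1215 7103 7103 1215
1397 7103 7103 1397
1397 7103 7103 1397
1545 7103 7103 1545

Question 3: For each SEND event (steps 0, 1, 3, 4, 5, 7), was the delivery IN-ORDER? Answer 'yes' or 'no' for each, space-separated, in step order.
Answer: yes yes no yes yes yes

Derivation:
Step 0: SEND seq=7000 -> in-order
Step 1: SEND seq=1000 -> in-order
Step 3: SEND seq=1160 -> out-of-order
Step 4: SEND seq=1145 -> in-order
Step 5: SEND seq=1215 -> in-order
Step 7: SEND seq=1397 -> in-order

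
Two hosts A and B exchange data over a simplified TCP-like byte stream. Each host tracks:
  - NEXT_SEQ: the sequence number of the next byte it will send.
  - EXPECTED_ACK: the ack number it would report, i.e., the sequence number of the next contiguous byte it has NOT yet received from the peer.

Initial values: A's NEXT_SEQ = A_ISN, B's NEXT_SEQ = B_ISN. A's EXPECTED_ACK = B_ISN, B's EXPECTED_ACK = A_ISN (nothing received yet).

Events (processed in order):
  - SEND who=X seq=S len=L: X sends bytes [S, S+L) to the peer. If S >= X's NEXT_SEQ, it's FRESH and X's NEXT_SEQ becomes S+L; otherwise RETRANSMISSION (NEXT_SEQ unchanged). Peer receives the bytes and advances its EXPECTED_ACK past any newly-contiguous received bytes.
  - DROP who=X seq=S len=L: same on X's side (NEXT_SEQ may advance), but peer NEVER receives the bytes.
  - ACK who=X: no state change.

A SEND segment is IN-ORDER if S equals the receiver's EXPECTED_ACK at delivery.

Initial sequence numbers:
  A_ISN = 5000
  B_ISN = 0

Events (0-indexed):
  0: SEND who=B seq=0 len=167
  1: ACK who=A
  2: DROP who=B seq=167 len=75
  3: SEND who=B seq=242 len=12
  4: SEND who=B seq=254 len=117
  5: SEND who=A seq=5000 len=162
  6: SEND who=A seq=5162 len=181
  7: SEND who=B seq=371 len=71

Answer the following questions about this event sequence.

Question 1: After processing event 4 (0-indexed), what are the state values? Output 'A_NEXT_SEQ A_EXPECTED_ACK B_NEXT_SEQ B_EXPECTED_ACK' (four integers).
After event 0: A_seq=5000 A_ack=167 B_seq=167 B_ack=5000
After event 1: A_seq=5000 A_ack=167 B_seq=167 B_ack=5000
After event 2: A_seq=5000 A_ack=167 B_seq=242 B_ack=5000
After event 3: A_seq=5000 A_ack=167 B_seq=254 B_ack=5000
After event 4: A_seq=5000 A_ack=167 B_seq=371 B_ack=5000

5000 167 371 5000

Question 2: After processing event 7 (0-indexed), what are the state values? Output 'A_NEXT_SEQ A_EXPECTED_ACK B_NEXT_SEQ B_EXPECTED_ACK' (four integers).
After event 0: A_seq=5000 A_ack=167 B_seq=167 B_ack=5000
After event 1: A_seq=5000 A_ack=167 B_seq=167 B_ack=5000
After event 2: A_seq=5000 A_ack=167 B_seq=242 B_ack=5000
After event 3: A_seq=5000 A_ack=167 B_seq=254 B_ack=5000
After event 4: A_seq=5000 A_ack=167 B_seq=371 B_ack=5000
After event 5: A_seq=5162 A_ack=167 B_seq=371 B_ack=5162
After event 6: A_seq=5343 A_ack=167 B_seq=371 B_ack=5343
After event 7: A_seq=5343 A_ack=167 B_seq=442 B_ack=5343

5343 167 442 5343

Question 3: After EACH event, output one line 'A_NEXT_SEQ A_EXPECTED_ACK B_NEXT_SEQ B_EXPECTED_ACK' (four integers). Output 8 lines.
5000 167 167 5000
5000 167 167 5000
5000 167 242 5000
5000 167 254 5000
5000 167 371 5000
5162 167 371 5162
5343 167 371 5343
5343 167 442 5343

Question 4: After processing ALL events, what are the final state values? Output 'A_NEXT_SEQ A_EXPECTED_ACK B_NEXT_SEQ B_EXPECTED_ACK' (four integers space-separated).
Answer: 5343 167 442 5343

Derivation:
After event 0: A_seq=5000 A_ack=167 B_seq=167 B_ack=5000
After event 1: A_seq=5000 A_ack=167 B_seq=167 B_ack=5000
After event 2: A_seq=5000 A_ack=167 B_seq=242 B_ack=5000
After event 3: A_seq=5000 A_ack=167 B_seq=254 B_ack=5000
After event 4: A_seq=5000 A_ack=167 B_seq=371 B_ack=5000
After event 5: A_seq=5162 A_ack=167 B_seq=371 B_ack=5162
After event 6: A_seq=5343 A_ack=167 B_seq=371 B_ack=5343
After event 7: A_seq=5343 A_ack=167 B_seq=442 B_ack=5343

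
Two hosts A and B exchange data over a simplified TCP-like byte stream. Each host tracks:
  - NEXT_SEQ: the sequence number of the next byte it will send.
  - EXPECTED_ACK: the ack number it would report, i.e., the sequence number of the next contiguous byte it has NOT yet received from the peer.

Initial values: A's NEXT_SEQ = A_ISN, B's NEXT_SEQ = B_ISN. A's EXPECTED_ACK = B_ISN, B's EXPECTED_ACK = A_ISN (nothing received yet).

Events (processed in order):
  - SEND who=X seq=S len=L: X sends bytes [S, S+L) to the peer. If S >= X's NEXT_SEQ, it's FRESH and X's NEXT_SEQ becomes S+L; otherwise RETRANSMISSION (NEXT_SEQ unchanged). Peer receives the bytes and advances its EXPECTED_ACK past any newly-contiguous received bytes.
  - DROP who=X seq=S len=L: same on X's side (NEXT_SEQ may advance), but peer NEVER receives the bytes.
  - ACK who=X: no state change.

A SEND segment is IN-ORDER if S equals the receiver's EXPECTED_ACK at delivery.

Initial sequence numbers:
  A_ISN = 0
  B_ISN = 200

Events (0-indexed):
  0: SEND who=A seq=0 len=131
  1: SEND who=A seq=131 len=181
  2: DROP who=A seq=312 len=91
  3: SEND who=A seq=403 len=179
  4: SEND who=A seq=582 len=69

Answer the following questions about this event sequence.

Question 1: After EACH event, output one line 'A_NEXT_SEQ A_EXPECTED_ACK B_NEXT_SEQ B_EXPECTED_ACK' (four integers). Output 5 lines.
131 200 200 131
312 200 200 312
403 200 200 312
582 200 200 312
651 200 200 312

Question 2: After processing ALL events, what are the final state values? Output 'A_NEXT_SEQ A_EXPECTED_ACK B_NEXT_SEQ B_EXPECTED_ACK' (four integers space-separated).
After event 0: A_seq=131 A_ack=200 B_seq=200 B_ack=131
After event 1: A_seq=312 A_ack=200 B_seq=200 B_ack=312
After event 2: A_seq=403 A_ack=200 B_seq=200 B_ack=312
After event 3: A_seq=582 A_ack=200 B_seq=200 B_ack=312
After event 4: A_seq=651 A_ack=200 B_seq=200 B_ack=312

Answer: 651 200 200 312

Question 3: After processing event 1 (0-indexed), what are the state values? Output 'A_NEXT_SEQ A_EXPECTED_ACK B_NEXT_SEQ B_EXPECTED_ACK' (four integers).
After event 0: A_seq=131 A_ack=200 B_seq=200 B_ack=131
After event 1: A_seq=312 A_ack=200 B_seq=200 B_ack=312

312 200 200 312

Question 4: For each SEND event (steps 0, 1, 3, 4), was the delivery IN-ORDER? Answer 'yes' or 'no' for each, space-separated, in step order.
Step 0: SEND seq=0 -> in-order
Step 1: SEND seq=131 -> in-order
Step 3: SEND seq=403 -> out-of-order
Step 4: SEND seq=582 -> out-of-order

Answer: yes yes no no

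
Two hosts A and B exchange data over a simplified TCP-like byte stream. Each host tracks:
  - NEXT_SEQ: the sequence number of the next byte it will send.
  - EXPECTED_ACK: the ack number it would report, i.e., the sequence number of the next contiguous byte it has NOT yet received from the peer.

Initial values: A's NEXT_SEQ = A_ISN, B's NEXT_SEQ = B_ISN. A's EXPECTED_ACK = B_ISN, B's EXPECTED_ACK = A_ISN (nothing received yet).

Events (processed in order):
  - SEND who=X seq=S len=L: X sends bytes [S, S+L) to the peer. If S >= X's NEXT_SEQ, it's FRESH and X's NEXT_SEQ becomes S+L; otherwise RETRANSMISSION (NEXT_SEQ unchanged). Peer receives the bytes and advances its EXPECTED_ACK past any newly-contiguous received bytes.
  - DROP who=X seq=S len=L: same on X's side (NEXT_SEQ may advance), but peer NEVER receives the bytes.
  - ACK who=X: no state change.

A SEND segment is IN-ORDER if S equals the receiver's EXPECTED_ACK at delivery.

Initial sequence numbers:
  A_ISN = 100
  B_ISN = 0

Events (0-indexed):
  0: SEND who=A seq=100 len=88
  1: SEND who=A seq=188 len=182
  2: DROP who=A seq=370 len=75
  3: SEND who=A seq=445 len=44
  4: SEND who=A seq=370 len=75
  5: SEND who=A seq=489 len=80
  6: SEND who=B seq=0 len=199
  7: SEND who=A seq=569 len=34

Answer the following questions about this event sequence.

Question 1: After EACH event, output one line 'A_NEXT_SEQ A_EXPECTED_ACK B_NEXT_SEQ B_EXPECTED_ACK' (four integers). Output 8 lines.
188 0 0 188
370 0 0 370
445 0 0 370
489 0 0 370
489 0 0 489
569 0 0 569
569 199 199 569
603 199 199 603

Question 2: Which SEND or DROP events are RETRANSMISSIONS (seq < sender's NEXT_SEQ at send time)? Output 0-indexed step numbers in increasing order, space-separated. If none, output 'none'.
Answer: 4

Derivation:
Step 0: SEND seq=100 -> fresh
Step 1: SEND seq=188 -> fresh
Step 2: DROP seq=370 -> fresh
Step 3: SEND seq=445 -> fresh
Step 4: SEND seq=370 -> retransmit
Step 5: SEND seq=489 -> fresh
Step 6: SEND seq=0 -> fresh
Step 7: SEND seq=569 -> fresh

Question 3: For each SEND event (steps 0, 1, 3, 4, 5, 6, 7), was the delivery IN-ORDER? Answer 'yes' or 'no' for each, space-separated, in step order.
Step 0: SEND seq=100 -> in-order
Step 1: SEND seq=188 -> in-order
Step 3: SEND seq=445 -> out-of-order
Step 4: SEND seq=370 -> in-order
Step 5: SEND seq=489 -> in-order
Step 6: SEND seq=0 -> in-order
Step 7: SEND seq=569 -> in-order

Answer: yes yes no yes yes yes yes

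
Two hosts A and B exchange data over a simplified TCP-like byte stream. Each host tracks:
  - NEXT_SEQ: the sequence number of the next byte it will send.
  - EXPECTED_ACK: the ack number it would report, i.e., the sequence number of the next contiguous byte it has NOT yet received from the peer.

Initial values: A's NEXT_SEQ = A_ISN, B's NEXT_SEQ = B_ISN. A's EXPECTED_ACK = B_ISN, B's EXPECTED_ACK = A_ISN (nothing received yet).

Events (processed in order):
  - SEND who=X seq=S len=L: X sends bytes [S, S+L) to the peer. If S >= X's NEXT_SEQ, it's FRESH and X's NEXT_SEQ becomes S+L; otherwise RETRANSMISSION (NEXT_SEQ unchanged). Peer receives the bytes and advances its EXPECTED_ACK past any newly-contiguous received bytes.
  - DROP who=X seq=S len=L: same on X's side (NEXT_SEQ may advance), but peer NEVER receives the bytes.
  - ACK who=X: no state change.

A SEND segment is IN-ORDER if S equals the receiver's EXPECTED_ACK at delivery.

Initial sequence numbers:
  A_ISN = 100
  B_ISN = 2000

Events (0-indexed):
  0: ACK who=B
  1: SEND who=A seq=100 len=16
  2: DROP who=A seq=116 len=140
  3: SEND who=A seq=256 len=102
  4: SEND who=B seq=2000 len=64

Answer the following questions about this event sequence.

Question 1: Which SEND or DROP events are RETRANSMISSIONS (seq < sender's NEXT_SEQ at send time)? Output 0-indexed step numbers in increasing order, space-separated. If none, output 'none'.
Step 1: SEND seq=100 -> fresh
Step 2: DROP seq=116 -> fresh
Step 3: SEND seq=256 -> fresh
Step 4: SEND seq=2000 -> fresh

Answer: none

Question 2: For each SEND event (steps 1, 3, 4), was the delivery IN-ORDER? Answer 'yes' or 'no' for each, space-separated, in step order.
Step 1: SEND seq=100 -> in-order
Step 3: SEND seq=256 -> out-of-order
Step 4: SEND seq=2000 -> in-order

Answer: yes no yes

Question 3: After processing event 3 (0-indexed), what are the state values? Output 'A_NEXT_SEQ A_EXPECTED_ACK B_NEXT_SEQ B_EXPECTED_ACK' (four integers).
After event 0: A_seq=100 A_ack=2000 B_seq=2000 B_ack=100
After event 1: A_seq=116 A_ack=2000 B_seq=2000 B_ack=116
After event 2: A_seq=256 A_ack=2000 B_seq=2000 B_ack=116
After event 3: A_seq=358 A_ack=2000 B_seq=2000 B_ack=116

358 2000 2000 116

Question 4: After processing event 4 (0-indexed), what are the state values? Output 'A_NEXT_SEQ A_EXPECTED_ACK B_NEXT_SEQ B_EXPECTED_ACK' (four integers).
After event 0: A_seq=100 A_ack=2000 B_seq=2000 B_ack=100
After event 1: A_seq=116 A_ack=2000 B_seq=2000 B_ack=116
After event 2: A_seq=256 A_ack=2000 B_seq=2000 B_ack=116
After event 3: A_seq=358 A_ack=2000 B_seq=2000 B_ack=116
After event 4: A_seq=358 A_ack=2064 B_seq=2064 B_ack=116

358 2064 2064 116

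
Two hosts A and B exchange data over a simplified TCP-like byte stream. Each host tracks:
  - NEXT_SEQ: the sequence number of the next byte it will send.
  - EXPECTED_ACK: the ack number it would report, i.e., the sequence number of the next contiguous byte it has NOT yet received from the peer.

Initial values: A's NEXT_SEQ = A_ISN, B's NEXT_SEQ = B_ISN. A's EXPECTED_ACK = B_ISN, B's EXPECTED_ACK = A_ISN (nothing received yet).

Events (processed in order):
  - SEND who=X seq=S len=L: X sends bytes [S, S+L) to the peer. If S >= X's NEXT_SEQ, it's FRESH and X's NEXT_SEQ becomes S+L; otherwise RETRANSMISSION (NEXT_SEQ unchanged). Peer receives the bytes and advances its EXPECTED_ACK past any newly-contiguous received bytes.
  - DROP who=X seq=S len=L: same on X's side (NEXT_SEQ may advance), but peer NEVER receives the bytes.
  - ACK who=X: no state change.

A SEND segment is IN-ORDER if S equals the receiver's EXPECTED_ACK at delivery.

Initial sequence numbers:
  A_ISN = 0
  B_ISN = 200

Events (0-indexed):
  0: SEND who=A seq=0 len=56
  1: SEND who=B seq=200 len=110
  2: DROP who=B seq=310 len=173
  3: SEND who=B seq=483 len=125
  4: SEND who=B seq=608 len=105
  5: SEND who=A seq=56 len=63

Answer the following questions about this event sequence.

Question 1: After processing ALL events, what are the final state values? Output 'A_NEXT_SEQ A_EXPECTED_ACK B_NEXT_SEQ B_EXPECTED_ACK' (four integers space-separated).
Answer: 119 310 713 119

Derivation:
After event 0: A_seq=56 A_ack=200 B_seq=200 B_ack=56
After event 1: A_seq=56 A_ack=310 B_seq=310 B_ack=56
After event 2: A_seq=56 A_ack=310 B_seq=483 B_ack=56
After event 3: A_seq=56 A_ack=310 B_seq=608 B_ack=56
After event 4: A_seq=56 A_ack=310 B_seq=713 B_ack=56
After event 5: A_seq=119 A_ack=310 B_seq=713 B_ack=119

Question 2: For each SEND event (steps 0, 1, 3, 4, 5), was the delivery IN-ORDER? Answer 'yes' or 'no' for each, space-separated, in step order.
Step 0: SEND seq=0 -> in-order
Step 1: SEND seq=200 -> in-order
Step 3: SEND seq=483 -> out-of-order
Step 4: SEND seq=608 -> out-of-order
Step 5: SEND seq=56 -> in-order

Answer: yes yes no no yes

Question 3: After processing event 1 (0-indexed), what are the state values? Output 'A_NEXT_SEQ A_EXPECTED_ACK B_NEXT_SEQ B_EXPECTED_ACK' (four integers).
After event 0: A_seq=56 A_ack=200 B_seq=200 B_ack=56
After event 1: A_seq=56 A_ack=310 B_seq=310 B_ack=56

56 310 310 56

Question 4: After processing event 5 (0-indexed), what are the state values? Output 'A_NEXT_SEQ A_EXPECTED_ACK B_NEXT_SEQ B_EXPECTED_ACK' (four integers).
After event 0: A_seq=56 A_ack=200 B_seq=200 B_ack=56
After event 1: A_seq=56 A_ack=310 B_seq=310 B_ack=56
After event 2: A_seq=56 A_ack=310 B_seq=483 B_ack=56
After event 3: A_seq=56 A_ack=310 B_seq=608 B_ack=56
After event 4: A_seq=56 A_ack=310 B_seq=713 B_ack=56
After event 5: A_seq=119 A_ack=310 B_seq=713 B_ack=119

119 310 713 119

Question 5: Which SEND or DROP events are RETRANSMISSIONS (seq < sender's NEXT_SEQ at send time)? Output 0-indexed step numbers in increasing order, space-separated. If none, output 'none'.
Answer: none

Derivation:
Step 0: SEND seq=0 -> fresh
Step 1: SEND seq=200 -> fresh
Step 2: DROP seq=310 -> fresh
Step 3: SEND seq=483 -> fresh
Step 4: SEND seq=608 -> fresh
Step 5: SEND seq=56 -> fresh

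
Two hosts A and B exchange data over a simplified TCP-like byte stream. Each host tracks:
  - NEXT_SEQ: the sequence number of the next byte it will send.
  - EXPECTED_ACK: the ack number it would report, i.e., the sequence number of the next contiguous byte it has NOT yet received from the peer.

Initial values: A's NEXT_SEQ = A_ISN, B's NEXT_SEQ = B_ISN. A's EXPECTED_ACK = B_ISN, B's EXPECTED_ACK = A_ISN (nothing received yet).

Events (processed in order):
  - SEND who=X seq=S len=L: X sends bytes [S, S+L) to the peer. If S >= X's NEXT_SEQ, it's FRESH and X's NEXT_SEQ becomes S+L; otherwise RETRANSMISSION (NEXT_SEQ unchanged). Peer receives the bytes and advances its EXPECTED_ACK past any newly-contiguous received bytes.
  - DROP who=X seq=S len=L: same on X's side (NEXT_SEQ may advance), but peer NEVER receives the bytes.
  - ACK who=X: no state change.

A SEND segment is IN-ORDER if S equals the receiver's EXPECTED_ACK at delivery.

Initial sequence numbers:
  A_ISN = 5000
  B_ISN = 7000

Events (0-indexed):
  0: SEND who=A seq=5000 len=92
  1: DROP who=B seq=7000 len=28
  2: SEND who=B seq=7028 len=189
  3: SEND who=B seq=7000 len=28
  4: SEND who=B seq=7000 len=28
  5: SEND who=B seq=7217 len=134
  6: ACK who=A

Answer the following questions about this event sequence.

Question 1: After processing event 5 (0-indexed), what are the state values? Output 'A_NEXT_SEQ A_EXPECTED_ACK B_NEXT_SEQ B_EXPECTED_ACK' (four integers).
After event 0: A_seq=5092 A_ack=7000 B_seq=7000 B_ack=5092
After event 1: A_seq=5092 A_ack=7000 B_seq=7028 B_ack=5092
After event 2: A_seq=5092 A_ack=7000 B_seq=7217 B_ack=5092
After event 3: A_seq=5092 A_ack=7217 B_seq=7217 B_ack=5092
After event 4: A_seq=5092 A_ack=7217 B_seq=7217 B_ack=5092
After event 5: A_seq=5092 A_ack=7351 B_seq=7351 B_ack=5092

5092 7351 7351 5092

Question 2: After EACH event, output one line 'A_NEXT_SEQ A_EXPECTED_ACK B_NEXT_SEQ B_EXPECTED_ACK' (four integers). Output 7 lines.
5092 7000 7000 5092
5092 7000 7028 5092
5092 7000 7217 5092
5092 7217 7217 5092
5092 7217 7217 5092
5092 7351 7351 5092
5092 7351 7351 5092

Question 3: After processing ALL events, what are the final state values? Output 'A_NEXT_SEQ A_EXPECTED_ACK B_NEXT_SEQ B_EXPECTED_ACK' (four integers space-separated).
Answer: 5092 7351 7351 5092

Derivation:
After event 0: A_seq=5092 A_ack=7000 B_seq=7000 B_ack=5092
After event 1: A_seq=5092 A_ack=7000 B_seq=7028 B_ack=5092
After event 2: A_seq=5092 A_ack=7000 B_seq=7217 B_ack=5092
After event 3: A_seq=5092 A_ack=7217 B_seq=7217 B_ack=5092
After event 4: A_seq=5092 A_ack=7217 B_seq=7217 B_ack=5092
After event 5: A_seq=5092 A_ack=7351 B_seq=7351 B_ack=5092
After event 6: A_seq=5092 A_ack=7351 B_seq=7351 B_ack=5092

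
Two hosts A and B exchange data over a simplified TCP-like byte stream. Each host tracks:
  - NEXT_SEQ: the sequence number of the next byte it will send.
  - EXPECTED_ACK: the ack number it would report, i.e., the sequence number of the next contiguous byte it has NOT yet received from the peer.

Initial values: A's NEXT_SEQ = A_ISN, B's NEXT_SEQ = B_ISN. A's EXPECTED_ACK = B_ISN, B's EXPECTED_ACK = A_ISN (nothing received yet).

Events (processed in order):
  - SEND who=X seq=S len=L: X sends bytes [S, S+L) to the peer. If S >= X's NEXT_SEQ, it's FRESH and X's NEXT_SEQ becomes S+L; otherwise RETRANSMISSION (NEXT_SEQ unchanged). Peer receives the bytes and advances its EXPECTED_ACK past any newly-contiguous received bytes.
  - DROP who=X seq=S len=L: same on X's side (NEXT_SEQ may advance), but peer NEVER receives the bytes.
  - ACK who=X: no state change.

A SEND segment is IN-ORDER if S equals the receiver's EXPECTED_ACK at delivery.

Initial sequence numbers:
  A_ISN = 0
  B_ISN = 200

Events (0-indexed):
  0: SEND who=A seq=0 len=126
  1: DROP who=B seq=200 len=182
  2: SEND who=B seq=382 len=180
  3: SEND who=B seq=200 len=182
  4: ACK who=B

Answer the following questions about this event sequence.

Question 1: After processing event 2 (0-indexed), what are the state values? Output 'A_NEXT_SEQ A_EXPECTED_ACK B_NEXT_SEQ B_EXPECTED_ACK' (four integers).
After event 0: A_seq=126 A_ack=200 B_seq=200 B_ack=126
After event 1: A_seq=126 A_ack=200 B_seq=382 B_ack=126
After event 2: A_seq=126 A_ack=200 B_seq=562 B_ack=126

126 200 562 126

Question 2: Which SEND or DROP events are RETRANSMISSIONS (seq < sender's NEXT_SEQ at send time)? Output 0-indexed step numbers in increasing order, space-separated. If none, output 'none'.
Step 0: SEND seq=0 -> fresh
Step 1: DROP seq=200 -> fresh
Step 2: SEND seq=382 -> fresh
Step 3: SEND seq=200 -> retransmit

Answer: 3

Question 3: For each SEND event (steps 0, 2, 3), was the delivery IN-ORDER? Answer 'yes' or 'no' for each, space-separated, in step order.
Step 0: SEND seq=0 -> in-order
Step 2: SEND seq=382 -> out-of-order
Step 3: SEND seq=200 -> in-order

Answer: yes no yes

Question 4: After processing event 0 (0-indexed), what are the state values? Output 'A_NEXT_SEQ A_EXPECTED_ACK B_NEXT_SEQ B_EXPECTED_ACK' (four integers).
After event 0: A_seq=126 A_ack=200 B_seq=200 B_ack=126

126 200 200 126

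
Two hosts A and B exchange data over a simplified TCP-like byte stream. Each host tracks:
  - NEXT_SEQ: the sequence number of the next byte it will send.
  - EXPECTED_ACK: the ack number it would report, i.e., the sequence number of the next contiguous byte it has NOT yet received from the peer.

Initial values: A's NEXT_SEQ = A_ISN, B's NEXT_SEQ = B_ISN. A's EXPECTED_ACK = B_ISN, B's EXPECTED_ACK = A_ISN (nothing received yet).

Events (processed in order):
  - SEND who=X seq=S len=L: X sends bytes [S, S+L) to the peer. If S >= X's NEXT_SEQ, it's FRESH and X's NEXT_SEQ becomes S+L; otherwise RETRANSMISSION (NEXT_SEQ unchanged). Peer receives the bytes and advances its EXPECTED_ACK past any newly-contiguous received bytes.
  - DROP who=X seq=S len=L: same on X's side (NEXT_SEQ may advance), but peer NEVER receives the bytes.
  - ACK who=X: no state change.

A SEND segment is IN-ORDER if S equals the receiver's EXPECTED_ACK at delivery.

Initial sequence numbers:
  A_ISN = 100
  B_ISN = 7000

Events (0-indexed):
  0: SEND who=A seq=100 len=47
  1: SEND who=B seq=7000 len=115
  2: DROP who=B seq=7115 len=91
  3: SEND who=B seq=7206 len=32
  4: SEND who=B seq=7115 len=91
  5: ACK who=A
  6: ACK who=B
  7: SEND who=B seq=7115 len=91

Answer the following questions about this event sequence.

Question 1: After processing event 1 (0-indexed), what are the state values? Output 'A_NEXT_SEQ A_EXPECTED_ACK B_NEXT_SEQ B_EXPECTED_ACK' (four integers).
After event 0: A_seq=147 A_ack=7000 B_seq=7000 B_ack=147
After event 1: A_seq=147 A_ack=7115 B_seq=7115 B_ack=147

147 7115 7115 147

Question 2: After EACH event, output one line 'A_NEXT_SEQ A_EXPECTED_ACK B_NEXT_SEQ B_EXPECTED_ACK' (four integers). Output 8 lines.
147 7000 7000 147
147 7115 7115 147
147 7115 7206 147
147 7115 7238 147
147 7238 7238 147
147 7238 7238 147
147 7238 7238 147
147 7238 7238 147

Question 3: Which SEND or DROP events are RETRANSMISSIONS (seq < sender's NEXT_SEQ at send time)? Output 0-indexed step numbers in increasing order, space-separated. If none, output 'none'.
Answer: 4 7

Derivation:
Step 0: SEND seq=100 -> fresh
Step 1: SEND seq=7000 -> fresh
Step 2: DROP seq=7115 -> fresh
Step 3: SEND seq=7206 -> fresh
Step 4: SEND seq=7115 -> retransmit
Step 7: SEND seq=7115 -> retransmit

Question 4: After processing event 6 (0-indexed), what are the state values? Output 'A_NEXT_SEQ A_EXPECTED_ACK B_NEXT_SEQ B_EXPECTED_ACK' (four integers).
After event 0: A_seq=147 A_ack=7000 B_seq=7000 B_ack=147
After event 1: A_seq=147 A_ack=7115 B_seq=7115 B_ack=147
After event 2: A_seq=147 A_ack=7115 B_seq=7206 B_ack=147
After event 3: A_seq=147 A_ack=7115 B_seq=7238 B_ack=147
After event 4: A_seq=147 A_ack=7238 B_seq=7238 B_ack=147
After event 5: A_seq=147 A_ack=7238 B_seq=7238 B_ack=147
After event 6: A_seq=147 A_ack=7238 B_seq=7238 B_ack=147

147 7238 7238 147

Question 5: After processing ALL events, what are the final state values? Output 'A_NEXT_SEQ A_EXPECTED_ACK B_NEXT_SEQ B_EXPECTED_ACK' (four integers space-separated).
Answer: 147 7238 7238 147

Derivation:
After event 0: A_seq=147 A_ack=7000 B_seq=7000 B_ack=147
After event 1: A_seq=147 A_ack=7115 B_seq=7115 B_ack=147
After event 2: A_seq=147 A_ack=7115 B_seq=7206 B_ack=147
After event 3: A_seq=147 A_ack=7115 B_seq=7238 B_ack=147
After event 4: A_seq=147 A_ack=7238 B_seq=7238 B_ack=147
After event 5: A_seq=147 A_ack=7238 B_seq=7238 B_ack=147
After event 6: A_seq=147 A_ack=7238 B_seq=7238 B_ack=147
After event 7: A_seq=147 A_ack=7238 B_seq=7238 B_ack=147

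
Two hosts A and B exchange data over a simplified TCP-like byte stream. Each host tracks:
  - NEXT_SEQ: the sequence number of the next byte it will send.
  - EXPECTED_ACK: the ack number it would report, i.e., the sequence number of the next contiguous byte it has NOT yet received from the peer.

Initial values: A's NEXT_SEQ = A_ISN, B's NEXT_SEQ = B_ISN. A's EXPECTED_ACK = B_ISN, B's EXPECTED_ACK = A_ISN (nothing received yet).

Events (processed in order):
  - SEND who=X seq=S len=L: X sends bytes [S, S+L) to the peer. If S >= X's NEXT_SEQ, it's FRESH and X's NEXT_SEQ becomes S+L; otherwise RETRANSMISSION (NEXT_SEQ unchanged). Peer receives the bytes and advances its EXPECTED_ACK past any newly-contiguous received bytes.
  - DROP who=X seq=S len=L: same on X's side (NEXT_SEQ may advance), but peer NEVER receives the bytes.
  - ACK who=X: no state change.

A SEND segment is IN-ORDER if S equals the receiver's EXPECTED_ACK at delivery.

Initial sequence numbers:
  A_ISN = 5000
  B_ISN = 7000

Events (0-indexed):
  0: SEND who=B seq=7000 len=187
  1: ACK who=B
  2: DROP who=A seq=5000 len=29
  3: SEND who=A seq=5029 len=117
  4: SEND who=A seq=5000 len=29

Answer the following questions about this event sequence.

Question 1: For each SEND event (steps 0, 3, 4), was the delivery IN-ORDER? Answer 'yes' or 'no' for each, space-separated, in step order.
Answer: yes no yes

Derivation:
Step 0: SEND seq=7000 -> in-order
Step 3: SEND seq=5029 -> out-of-order
Step 4: SEND seq=5000 -> in-order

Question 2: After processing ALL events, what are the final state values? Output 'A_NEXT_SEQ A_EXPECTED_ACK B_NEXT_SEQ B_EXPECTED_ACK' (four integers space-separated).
After event 0: A_seq=5000 A_ack=7187 B_seq=7187 B_ack=5000
After event 1: A_seq=5000 A_ack=7187 B_seq=7187 B_ack=5000
After event 2: A_seq=5029 A_ack=7187 B_seq=7187 B_ack=5000
After event 3: A_seq=5146 A_ack=7187 B_seq=7187 B_ack=5000
After event 4: A_seq=5146 A_ack=7187 B_seq=7187 B_ack=5146

Answer: 5146 7187 7187 5146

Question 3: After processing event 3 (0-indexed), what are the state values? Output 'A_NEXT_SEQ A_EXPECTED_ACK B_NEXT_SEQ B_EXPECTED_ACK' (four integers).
After event 0: A_seq=5000 A_ack=7187 B_seq=7187 B_ack=5000
After event 1: A_seq=5000 A_ack=7187 B_seq=7187 B_ack=5000
After event 2: A_seq=5029 A_ack=7187 B_seq=7187 B_ack=5000
After event 3: A_seq=5146 A_ack=7187 B_seq=7187 B_ack=5000

5146 7187 7187 5000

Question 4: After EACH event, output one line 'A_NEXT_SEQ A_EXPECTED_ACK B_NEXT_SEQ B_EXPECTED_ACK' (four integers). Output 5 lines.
5000 7187 7187 5000
5000 7187 7187 5000
5029 7187 7187 5000
5146 7187 7187 5000
5146 7187 7187 5146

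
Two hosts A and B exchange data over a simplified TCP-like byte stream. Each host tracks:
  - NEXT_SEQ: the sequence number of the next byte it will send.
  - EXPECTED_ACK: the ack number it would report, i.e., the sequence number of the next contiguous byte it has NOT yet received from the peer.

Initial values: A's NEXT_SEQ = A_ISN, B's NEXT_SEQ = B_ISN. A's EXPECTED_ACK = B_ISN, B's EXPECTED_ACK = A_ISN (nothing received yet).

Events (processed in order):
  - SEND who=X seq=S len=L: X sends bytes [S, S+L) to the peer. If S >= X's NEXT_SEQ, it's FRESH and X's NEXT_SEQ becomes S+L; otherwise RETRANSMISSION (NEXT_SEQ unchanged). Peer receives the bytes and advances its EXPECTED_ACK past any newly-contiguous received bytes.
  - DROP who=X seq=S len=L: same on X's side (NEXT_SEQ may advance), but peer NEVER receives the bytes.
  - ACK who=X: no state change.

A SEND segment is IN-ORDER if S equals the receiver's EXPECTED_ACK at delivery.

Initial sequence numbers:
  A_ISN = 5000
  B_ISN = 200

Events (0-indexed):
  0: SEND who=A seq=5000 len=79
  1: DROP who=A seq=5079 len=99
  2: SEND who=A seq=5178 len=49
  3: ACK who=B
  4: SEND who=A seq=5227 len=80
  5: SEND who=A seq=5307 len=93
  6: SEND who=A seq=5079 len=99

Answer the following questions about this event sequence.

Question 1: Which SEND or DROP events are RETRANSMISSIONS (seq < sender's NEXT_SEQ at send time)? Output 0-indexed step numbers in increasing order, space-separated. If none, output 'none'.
Step 0: SEND seq=5000 -> fresh
Step 1: DROP seq=5079 -> fresh
Step 2: SEND seq=5178 -> fresh
Step 4: SEND seq=5227 -> fresh
Step 5: SEND seq=5307 -> fresh
Step 6: SEND seq=5079 -> retransmit

Answer: 6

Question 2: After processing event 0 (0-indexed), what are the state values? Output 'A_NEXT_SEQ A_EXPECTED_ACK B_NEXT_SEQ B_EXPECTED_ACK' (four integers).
After event 0: A_seq=5079 A_ack=200 B_seq=200 B_ack=5079

5079 200 200 5079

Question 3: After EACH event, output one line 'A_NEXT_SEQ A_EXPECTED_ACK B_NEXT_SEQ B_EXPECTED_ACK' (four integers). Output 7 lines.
5079 200 200 5079
5178 200 200 5079
5227 200 200 5079
5227 200 200 5079
5307 200 200 5079
5400 200 200 5079
5400 200 200 5400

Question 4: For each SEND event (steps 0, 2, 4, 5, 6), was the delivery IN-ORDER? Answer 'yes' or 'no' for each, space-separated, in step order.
Answer: yes no no no yes

Derivation:
Step 0: SEND seq=5000 -> in-order
Step 2: SEND seq=5178 -> out-of-order
Step 4: SEND seq=5227 -> out-of-order
Step 5: SEND seq=5307 -> out-of-order
Step 6: SEND seq=5079 -> in-order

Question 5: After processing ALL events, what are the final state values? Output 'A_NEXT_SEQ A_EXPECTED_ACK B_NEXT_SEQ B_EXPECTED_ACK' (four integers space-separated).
After event 0: A_seq=5079 A_ack=200 B_seq=200 B_ack=5079
After event 1: A_seq=5178 A_ack=200 B_seq=200 B_ack=5079
After event 2: A_seq=5227 A_ack=200 B_seq=200 B_ack=5079
After event 3: A_seq=5227 A_ack=200 B_seq=200 B_ack=5079
After event 4: A_seq=5307 A_ack=200 B_seq=200 B_ack=5079
After event 5: A_seq=5400 A_ack=200 B_seq=200 B_ack=5079
After event 6: A_seq=5400 A_ack=200 B_seq=200 B_ack=5400

Answer: 5400 200 200 5400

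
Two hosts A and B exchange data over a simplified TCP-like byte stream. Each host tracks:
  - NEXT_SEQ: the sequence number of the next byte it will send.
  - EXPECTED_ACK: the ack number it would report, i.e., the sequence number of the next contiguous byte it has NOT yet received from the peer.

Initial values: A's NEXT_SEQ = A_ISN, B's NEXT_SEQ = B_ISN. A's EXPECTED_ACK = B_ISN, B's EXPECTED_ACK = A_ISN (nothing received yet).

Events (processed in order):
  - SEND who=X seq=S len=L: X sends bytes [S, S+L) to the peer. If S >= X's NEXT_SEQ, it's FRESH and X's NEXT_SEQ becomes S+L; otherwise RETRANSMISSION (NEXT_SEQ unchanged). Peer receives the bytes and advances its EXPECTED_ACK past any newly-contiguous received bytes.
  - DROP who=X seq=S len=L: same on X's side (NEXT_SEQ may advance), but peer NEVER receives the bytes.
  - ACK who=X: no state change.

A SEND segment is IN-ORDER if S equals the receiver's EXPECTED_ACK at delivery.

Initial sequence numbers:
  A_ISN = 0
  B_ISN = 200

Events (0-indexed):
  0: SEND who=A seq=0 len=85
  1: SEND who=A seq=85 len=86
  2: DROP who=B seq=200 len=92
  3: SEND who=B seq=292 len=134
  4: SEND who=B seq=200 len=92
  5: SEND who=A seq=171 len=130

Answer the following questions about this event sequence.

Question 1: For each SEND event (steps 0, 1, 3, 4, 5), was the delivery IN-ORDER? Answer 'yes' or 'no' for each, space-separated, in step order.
Answer: yes yes no yes yes

Derivation:
Step 0: SEND seq=0 -> in-order
Step 1: SEND seq=85 -> in-order
Step 3: SEND seq=292 -> out-of-order
Step 4: SEND seq=200 -> in-order
Step 5: SEND seq=171 -> in-order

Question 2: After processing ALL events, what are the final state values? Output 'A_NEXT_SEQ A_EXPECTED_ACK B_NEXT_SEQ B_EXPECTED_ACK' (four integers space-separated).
After event 0: A_seq=85 A_ack=200 B_seq=200 B_ack=85
After event 1: A_seq=171 A_ack=200 B_seq=200 B_ack=171
After event 2: A_seq=171 A_ack=200 B_seq=292 B_ack=171
After event 3: A_seq=171 A_ack=200 B_seq=426 B_ack=171
After event 4: A_seq=171 A_ack=426 B_seq=426 B_ack=171
After event 5: A_seq=301 A_ack=426 B_seq=426 B_ack=301

Answer: 301 426 426 301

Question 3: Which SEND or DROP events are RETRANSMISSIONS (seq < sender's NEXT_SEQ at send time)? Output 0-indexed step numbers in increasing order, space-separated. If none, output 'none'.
Answer: 4

Derivation:
Step 0: SEND seq=0 -> fresh
Step 1: SEND seq=85 -> fresh
Step 2: DROP seq=200 -> fresh
Step 3: SEND seq=292 -> fresh
Step 4: SEND seq=200 -> retransmit
Step 5: SEND seq=171 -> fresh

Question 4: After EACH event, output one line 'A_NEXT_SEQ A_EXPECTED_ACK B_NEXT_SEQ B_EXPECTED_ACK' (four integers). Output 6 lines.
85 200 200 85
171 200 200 171
171 200 292 171
171 200 426 171
171 426 426 171
301 426 426 301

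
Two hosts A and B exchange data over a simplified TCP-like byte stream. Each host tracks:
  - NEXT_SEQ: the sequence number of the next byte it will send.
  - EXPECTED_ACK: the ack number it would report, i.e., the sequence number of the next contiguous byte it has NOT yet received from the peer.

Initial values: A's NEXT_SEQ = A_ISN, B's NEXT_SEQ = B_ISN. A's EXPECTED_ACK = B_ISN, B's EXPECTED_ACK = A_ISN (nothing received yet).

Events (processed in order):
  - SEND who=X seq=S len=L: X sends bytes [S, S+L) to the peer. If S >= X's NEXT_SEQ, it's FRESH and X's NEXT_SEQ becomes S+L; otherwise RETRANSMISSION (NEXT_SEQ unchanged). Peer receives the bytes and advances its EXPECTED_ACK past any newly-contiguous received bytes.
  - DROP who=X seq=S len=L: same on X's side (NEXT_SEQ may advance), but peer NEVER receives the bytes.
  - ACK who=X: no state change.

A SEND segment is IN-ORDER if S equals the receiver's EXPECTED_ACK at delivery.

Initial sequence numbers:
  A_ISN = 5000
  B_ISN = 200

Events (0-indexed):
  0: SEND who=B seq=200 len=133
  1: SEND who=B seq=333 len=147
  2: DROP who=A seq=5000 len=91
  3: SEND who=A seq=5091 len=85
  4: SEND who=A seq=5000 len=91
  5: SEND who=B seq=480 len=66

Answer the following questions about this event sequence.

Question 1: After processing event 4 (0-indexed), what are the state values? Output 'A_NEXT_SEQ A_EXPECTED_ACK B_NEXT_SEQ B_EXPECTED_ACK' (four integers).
After event 0: A_seq=5000 A_ack=333 B_seq=333 B_ack=5000
After event 1: A_seq=5000 A_ack=480 B_seq=480 B_ack=5000
After event 2: A_seq=5091 A_ack=480 B_seq=480 B_ack=5000
After event 3: A_seq=5176 A_ack=480 B_seq=480 B_ack=5000
After event 4: A_seq=5176 A_ack=480 B_seq=480 B_ack=5176

5176 480 480 5176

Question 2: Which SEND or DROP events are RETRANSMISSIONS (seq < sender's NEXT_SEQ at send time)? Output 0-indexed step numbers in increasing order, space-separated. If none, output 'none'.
Step 0: SEND seq=200 -> fresh
Step 1: SEND seq=333 -> fresh
Step 2: DROP seq=5000 -> fresh
Step 3: SEND seq=5091 -> fresh
Step 4: SEND seq=5000 -> retransmit
Step 5: SEND seq=480 -> fresh

Answer: 4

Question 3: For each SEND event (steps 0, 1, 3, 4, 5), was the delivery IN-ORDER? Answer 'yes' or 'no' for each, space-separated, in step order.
Step 0: SEND seq=200 -> in-order
Step 1: SEND seq=333 -> in-order
Step 3: SEND seq=5091 -> out-of-order
Step 4: SEND seq=5000 -> in-order
Step 5: SEND seq=480 -> in-order

Answer: yes yes no yes yes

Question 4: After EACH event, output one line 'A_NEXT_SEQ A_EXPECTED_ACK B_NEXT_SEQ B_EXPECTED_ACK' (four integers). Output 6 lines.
5000 333 333 5000
5000 480 480 5000
5091 480 480 5000
5176 480 480 5000
5176 480 480 5176
5176 546 546 5176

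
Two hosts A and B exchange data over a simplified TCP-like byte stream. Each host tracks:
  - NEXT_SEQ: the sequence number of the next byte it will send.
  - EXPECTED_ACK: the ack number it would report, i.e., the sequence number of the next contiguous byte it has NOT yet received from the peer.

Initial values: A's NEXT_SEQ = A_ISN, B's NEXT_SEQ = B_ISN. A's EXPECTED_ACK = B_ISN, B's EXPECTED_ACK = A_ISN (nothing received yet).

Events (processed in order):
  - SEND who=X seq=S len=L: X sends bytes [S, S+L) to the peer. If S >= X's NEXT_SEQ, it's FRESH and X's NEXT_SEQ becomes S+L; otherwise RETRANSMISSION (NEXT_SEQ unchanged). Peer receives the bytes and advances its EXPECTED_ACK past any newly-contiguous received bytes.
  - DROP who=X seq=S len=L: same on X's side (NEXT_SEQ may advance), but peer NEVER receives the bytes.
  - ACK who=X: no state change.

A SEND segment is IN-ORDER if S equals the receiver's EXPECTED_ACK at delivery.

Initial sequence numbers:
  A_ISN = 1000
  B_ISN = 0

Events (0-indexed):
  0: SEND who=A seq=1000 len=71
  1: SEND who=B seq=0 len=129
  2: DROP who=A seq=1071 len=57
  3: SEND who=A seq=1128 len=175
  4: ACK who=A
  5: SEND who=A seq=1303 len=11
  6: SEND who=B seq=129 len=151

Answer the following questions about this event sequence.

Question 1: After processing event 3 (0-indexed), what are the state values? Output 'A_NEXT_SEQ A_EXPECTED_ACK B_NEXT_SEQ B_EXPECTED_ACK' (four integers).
After event 0: A_seq=1071 A_ack=0 B_seq=0 B_ack=1071
After event 1: A_seq=1071 A_ack=129 B_seq=129 B_ack=1071
After event 2: A_seq=1128 A_ack=129 B_seq=129 B_ack=1071
After event 3: A_seq=1303 A_ack=129 B_seq=129 B_ack=1071

1303 129 129 1071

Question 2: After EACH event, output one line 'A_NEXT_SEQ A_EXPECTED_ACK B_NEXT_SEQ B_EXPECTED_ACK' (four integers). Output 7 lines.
1071 0 0 1071
1071 129 129 1071
1128 129 129 1071
1303 129 129 1071
1303 129 129 1071
1314 129 129 1071
1314 280 280 1071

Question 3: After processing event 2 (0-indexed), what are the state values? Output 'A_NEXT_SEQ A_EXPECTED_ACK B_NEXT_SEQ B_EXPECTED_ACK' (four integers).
After event 0: A_seq=1071 A_ack=0 B_seq=0 B_ack=1071
After event 1: A_seq=1071 A_ack=129 B_seq=129 B_ack=1071
After event 2: A_seq=1128 A_ack=129 B_seq=129 B_ack=1071

1128 129 129 1071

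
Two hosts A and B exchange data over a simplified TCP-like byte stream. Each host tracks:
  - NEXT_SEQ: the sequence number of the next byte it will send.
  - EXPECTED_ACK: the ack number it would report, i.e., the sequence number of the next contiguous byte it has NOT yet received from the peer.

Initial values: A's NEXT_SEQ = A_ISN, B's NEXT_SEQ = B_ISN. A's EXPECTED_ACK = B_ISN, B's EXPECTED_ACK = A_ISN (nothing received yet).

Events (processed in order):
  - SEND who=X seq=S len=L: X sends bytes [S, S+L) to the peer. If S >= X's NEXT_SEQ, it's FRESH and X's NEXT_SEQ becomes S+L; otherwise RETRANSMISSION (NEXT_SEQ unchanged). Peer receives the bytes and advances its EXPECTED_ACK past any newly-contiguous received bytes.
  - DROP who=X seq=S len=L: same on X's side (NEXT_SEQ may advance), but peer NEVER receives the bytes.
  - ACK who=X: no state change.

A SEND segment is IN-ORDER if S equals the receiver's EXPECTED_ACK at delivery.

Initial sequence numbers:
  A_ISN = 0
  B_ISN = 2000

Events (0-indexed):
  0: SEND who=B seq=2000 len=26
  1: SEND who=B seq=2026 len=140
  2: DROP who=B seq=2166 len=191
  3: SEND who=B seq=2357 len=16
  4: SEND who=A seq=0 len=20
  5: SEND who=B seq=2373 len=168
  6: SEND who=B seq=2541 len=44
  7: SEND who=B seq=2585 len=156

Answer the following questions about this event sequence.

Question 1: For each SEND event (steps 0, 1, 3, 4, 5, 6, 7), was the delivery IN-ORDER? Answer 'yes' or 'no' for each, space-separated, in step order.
Step 0: SEND seq=2000 -> in-order
Step 1: SEND seq=2026 -> in-order
Step 3: SEND seq=2357 -> out-of-order
Step 4: SEND seq=0 -> in-order
Step 5: SEND seq=2373 -> out-of-order
Step 6: SEND seq=2541 -> out-of-order
Step 7: SEND seq=2585 -> out-of-order

Answer: yes yes no yes no no no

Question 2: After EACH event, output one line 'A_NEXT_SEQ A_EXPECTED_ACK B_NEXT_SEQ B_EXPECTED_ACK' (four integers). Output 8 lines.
0 2026 2026 0
0 2166 2166 0
0 2166 2357 0
0 2166 2373 0
20 2166 2373 20
20 2166 2541 20
20 2166 2585 20
20 2166 2741 20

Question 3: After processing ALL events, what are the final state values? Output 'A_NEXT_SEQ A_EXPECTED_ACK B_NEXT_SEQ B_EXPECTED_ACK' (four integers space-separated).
Answer: 20 2166 2741 20

Derivation:
After event 0: A_seq=0 A_ack=2026 B_seq=2026 B_ack=0
After event 1: A_seq=0 A_ack=2166 B_seq=2166 B_ack=0
After event 2: A_seq=0 A_ack=2166 B_seq=2357 B_ack=0
After event 3: A_seq=0 A_ack=2166 B_seq=2373 B_ack=0
After event 4: A_seq=20 A_ack=2166 B_seq=2373 B_ack=20
After event 5: A_seq=20 A_ack=2166 B_seq=2541 B_ack=20
After event 6: A_seq=20 A_ack=2166 B_seq=2585 B_ack=20
After event 7: A_seq=20 A_ack=2166 B_seq=2741 B_ack=20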